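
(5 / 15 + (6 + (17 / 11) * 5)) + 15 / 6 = 1093 / 66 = 16.56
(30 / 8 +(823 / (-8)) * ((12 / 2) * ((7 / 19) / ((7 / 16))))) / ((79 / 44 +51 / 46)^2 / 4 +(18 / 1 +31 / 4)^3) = -5020737942 / 166138375627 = -0.03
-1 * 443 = -443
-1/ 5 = -0.20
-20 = -20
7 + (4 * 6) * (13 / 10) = 191 / 5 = 38.20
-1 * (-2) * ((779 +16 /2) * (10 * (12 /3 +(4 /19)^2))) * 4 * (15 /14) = 689412000 /2527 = 272818.36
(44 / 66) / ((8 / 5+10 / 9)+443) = 30 / 20057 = 0.00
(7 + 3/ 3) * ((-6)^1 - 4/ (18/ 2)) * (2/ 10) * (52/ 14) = -12064/ 315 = -38.30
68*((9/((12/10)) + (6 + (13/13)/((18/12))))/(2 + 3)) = 578/3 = 192.67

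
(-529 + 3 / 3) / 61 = -528 / 61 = -8.66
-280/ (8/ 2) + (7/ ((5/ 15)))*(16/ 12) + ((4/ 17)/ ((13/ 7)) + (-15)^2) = 40471/ 221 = 183.13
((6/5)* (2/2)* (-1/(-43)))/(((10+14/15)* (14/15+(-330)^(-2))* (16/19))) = 4655475/1433544664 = 0.00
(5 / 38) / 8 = 5 / 304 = 0.02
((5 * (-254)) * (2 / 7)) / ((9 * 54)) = -1270 / 1701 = -0.75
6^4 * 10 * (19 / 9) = 27360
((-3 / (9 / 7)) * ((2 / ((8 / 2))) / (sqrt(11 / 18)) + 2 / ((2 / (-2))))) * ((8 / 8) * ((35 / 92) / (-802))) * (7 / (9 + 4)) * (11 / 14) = -2695 / 2877576 + 245 * sqrt(22) / 3836768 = -0.00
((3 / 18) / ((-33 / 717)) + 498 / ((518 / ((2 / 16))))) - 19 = -22.50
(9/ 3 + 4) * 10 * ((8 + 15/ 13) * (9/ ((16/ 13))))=37485/ 8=4685.62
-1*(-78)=78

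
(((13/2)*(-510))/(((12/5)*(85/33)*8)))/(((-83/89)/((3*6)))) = 1718145/1328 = 1293.78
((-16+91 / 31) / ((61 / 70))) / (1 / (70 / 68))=-496125 / 32147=-15.43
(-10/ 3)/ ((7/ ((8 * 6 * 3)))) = -480/ 7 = -68.57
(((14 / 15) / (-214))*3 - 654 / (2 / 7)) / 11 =-1224622 / 5885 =-208.09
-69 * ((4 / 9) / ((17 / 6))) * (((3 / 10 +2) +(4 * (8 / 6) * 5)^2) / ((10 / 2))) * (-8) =12354.60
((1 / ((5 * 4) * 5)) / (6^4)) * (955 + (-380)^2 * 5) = 48197 / 8640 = 5.58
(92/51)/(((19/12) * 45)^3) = 5888/1180605375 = 0.00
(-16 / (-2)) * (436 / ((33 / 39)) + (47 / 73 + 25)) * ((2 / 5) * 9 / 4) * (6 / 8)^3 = 26387127 / 16060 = 1643.03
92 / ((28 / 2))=46 / 7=6.57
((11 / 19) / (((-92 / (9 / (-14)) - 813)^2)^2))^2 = 5208653241 / 630187047697780671522821685430921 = 0.00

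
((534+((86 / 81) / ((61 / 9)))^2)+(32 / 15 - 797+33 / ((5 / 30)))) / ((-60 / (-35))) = -662923807 / 18084060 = -36.66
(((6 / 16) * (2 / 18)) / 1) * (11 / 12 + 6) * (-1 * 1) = -83 / 288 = -0.29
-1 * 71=-71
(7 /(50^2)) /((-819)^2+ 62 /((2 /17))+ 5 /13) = 0.00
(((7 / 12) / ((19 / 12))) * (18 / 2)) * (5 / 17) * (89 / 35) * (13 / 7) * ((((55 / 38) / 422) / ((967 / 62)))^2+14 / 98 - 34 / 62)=-55086292110373726059 / 29494792703440372532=-1.87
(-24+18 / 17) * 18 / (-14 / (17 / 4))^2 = -29835 / 784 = -38.05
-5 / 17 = -0.29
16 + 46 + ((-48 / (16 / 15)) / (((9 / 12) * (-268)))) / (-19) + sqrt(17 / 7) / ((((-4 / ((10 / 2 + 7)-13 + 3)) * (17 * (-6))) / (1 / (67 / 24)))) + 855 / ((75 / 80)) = 2 * sqrt(119) / 7973 + 1239887 / 1273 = 973.99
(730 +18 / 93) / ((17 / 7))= 158452 / 527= 300.67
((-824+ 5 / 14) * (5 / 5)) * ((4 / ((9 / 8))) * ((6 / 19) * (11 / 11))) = -368992 / 399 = -924.79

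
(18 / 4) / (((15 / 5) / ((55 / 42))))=55 / 28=1.96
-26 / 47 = -0.55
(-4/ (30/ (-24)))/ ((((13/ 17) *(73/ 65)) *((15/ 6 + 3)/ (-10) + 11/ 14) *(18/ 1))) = 19040/ 21681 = 0.88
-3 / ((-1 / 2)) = 6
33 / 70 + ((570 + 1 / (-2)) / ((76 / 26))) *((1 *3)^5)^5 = 439103085400788789 / 2660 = 165076347895033.38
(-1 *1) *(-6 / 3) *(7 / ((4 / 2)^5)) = 7 / 16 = 0.44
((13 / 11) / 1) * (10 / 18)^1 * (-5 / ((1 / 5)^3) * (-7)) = 284375 / 99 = 2872.47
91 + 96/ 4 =115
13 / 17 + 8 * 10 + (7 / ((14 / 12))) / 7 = 9713 / 119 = 81.62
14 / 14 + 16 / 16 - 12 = -10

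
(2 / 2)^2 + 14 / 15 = 29 / 15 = 1.93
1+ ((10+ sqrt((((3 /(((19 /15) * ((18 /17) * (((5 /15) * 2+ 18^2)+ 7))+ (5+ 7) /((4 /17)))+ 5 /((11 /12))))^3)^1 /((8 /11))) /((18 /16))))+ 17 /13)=2057 * sqrt(4780689) /8787000121+ 160 /13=12.31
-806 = -806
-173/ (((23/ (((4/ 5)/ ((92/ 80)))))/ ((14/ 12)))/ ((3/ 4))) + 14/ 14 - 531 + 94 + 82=-189688/ 529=-358.58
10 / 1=10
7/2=3.50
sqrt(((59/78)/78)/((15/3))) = sqrt(295)/390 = 0.04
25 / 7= 3.57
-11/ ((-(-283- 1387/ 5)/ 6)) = -55/ 467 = -0.12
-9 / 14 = -0.64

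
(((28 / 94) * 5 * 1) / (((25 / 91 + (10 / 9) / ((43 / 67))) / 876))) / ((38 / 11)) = 188.27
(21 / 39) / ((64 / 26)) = 7 / 32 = 0.22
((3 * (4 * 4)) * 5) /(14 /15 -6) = -47.37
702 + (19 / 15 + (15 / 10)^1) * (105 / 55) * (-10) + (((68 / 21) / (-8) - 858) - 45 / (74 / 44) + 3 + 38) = -3332983 / 17094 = -194.98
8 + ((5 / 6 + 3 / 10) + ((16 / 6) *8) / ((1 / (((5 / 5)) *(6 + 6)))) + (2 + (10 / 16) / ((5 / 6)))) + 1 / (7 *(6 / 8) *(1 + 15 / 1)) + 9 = 29074 / 105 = 276.90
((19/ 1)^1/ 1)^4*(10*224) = 291919040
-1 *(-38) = 38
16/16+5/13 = 1.38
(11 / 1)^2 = 121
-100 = -100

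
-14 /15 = -0.93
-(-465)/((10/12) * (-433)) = -558/433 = -1.29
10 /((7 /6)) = 60 /7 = 8.57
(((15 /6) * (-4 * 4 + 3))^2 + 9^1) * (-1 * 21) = -89481 /4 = -22370.25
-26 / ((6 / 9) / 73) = -2847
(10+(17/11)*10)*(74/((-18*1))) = -10360/99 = -104.65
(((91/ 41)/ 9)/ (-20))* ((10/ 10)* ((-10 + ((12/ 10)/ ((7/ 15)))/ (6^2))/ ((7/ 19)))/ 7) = 34333/ 723240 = 0.05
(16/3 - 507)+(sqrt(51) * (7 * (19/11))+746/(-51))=-8777/17+133 * sqrt(51)/11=-429.95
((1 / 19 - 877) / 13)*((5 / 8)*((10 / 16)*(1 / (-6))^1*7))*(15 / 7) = 1041375 / 15808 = 65.88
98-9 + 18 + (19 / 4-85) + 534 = 2243 / 4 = 560.75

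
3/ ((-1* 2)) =-3/ 2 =-1.50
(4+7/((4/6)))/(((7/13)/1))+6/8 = 775/28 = 27.68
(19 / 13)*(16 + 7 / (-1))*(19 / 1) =3249 / 13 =249.92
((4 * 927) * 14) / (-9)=-5768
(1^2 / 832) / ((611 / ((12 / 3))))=1 / 127088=0.00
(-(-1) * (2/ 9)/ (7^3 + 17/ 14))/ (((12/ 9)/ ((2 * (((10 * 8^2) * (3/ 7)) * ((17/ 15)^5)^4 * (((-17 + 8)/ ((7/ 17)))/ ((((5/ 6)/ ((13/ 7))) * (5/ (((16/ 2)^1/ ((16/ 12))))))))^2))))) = 813060612636975470864861570830336/ 73301733062016963958740234375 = 11091.97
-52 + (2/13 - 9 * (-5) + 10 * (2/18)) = -5.74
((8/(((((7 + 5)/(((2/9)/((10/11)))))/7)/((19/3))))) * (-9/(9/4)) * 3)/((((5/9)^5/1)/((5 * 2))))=-51193296/3125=-16381.85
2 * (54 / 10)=54 / 5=10.80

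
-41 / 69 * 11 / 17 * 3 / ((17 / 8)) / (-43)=3608 / 285821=0.01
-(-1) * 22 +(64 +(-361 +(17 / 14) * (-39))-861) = -16567 / 14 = -1183.36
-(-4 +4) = 0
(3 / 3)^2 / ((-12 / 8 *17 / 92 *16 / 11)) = -253 / 102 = -2.48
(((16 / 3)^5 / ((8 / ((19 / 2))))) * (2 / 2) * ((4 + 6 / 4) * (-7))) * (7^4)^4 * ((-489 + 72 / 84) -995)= 2362902957302805123497984 / 243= 9723880482727593100814.75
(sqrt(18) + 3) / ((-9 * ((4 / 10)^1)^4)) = -625 * sqrt(2) / 48 - 625 / 48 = -31.44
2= 2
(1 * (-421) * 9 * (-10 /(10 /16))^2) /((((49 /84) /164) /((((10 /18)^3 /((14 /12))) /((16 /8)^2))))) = -4418816000 /441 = -10019990.93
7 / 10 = 0.70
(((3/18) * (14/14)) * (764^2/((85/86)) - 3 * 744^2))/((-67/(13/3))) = 591199856/51255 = 11534.48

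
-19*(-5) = 95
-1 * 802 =-802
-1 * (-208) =208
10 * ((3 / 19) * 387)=11610 / 19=611.05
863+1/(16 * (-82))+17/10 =5672427/6560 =864.70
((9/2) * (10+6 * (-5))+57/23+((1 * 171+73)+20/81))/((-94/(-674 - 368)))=152121059/87561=1737.32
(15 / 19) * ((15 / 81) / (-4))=-25 / 684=-0.04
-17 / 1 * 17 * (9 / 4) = -2601 / 4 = -650.25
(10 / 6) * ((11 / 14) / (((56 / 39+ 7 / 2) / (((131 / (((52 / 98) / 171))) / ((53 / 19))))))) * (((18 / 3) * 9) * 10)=114917130 / 53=2168247.74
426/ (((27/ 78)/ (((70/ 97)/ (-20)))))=-12922/ 291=-44.41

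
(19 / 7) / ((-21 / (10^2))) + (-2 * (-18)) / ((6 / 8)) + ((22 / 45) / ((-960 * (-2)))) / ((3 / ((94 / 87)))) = 9689180533 / 276242400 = 35.07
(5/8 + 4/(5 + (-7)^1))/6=-11/48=-0.23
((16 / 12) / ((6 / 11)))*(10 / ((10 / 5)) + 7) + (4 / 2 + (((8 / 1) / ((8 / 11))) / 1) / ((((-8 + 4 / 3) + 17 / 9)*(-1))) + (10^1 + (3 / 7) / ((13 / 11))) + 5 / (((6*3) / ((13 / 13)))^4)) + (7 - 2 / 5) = 103921683889 / 2053855440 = 50.60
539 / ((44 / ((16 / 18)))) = 98 / 9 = 10.89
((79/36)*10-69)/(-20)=847/360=2.35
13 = 13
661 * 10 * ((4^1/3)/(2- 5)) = -26440/9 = -2937.78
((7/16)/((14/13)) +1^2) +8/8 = 2.41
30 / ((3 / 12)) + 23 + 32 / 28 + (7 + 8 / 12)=3188 / 21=151.81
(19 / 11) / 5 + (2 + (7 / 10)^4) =284411 / 110000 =2.59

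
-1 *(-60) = 60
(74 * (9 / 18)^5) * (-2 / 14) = -37 / 112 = -0.33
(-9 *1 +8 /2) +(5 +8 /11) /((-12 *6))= -447 /88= -5.08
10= 10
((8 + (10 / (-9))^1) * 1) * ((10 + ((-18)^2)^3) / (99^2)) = 2108758508 / 88209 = 23906.39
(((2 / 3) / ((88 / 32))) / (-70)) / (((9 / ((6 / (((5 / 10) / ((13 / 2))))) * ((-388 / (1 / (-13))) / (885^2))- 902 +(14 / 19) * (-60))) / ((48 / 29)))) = 300231335296 / 498448306125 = 0.60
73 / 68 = 1.07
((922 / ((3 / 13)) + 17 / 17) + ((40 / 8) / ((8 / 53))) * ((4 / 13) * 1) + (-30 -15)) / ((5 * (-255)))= -308999 / 99450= -3.11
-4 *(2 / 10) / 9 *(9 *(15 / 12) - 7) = -17 / 45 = -0.38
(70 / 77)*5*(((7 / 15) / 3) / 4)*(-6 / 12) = -35 / 396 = -0.09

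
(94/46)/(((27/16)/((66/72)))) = 2068/1863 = 1.11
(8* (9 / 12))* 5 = 30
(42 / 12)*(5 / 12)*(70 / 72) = 1225 / 864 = 1.42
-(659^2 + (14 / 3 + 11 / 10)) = -13028603 / 30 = -434286.77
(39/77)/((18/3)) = 13/154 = 0.08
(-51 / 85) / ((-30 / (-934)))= -467 / 25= -18.68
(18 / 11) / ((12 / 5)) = 15 / 22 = 0.68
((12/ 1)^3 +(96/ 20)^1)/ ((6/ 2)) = 2888/ 5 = 577.60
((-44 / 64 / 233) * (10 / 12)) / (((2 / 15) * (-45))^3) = 55 / 4831488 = 0.00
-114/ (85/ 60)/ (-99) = 152/ 187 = 0.81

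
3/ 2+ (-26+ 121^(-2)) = -717407/ 29282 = -24.50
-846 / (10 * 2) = -423 / 10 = -42.30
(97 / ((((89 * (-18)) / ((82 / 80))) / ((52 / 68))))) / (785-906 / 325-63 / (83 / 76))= -278926895 / 4258107144144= -0.00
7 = 7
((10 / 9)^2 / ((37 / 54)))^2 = 40000 / 12321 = 3.25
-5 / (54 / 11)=-55 / 54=-1.02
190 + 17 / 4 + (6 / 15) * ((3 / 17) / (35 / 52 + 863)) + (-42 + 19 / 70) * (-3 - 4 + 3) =38604201917 / 106888180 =361.16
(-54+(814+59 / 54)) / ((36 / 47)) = 1931653 / 1944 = 993.65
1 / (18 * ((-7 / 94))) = -47 / 63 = -0.75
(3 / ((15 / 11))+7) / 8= 23 / 20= 1.15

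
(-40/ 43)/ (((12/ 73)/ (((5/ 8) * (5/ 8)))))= -9125/ 4128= -2.21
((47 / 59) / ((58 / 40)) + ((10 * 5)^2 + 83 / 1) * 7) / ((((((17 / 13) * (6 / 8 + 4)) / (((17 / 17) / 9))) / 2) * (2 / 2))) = 3217503224 / 4973877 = 646.88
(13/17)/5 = 13/85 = 0.15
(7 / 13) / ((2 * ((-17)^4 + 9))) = 7 / 2171780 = 0.00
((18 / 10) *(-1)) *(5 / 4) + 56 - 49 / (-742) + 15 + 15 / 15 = 14801 / 212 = 69.82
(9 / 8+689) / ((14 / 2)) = 5521 / 56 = 98.59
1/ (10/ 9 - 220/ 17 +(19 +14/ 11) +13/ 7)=0.10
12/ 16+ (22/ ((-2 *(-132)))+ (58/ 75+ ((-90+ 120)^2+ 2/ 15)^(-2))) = 21967649357/ 13672800300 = 1.61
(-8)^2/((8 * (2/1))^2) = 1/4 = 0.25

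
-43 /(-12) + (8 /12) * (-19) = -109 /12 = -9.08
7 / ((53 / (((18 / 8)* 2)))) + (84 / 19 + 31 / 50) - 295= -7284754 / 25175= -289.36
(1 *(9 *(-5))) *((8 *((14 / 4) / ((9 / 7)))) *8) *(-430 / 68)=842800 / 17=49576.47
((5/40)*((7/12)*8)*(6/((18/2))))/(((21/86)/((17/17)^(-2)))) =43/27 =1.59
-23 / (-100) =23 / 100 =0.23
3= 3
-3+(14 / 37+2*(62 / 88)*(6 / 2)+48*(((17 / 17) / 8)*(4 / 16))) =1264 / 407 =3.11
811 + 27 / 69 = 811.39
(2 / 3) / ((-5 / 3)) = -2 / 5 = -0.40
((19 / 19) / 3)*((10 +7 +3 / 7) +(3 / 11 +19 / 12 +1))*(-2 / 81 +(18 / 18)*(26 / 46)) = 18874201 / 5164236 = 3.65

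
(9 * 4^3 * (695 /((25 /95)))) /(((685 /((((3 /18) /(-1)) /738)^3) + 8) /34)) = -6465168 /7434014795639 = -0.00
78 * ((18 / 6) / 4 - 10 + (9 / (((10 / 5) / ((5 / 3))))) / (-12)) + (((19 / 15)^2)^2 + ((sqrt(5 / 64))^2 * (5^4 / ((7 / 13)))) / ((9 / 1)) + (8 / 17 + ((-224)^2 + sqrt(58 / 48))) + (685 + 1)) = 50105.97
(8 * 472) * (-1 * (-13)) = 49088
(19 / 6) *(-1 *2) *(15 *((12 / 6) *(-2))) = 380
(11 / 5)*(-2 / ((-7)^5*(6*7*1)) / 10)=11 / 17647350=0.00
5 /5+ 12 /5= 17 /5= 3.40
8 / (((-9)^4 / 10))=80 / 6561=0.01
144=144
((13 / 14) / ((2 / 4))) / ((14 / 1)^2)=13 / 1372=0.01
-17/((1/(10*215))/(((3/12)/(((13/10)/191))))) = -17452625/13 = -1342509.62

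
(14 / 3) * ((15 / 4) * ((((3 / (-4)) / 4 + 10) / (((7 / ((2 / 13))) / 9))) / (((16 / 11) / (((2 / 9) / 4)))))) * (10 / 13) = 43175 / 43264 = 1.00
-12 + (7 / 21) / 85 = -3059 / 255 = -12.00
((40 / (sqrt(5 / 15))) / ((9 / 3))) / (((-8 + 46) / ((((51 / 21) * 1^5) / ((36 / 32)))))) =2720 * sqrt(3) / 3591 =1.31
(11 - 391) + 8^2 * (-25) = -1980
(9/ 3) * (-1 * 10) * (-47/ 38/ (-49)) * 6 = -4230/ 931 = -4.54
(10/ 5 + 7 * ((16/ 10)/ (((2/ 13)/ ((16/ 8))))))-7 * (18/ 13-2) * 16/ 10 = 10042/ 65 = 154.49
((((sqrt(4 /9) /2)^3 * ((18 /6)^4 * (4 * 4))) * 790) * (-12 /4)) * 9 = -1023840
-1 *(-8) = 8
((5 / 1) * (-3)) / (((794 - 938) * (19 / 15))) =25 / 304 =0.08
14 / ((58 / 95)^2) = 63175 / 1682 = 37.56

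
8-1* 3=5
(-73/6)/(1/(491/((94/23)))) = -824389/564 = -1461.68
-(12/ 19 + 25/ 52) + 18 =16685/ 988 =16.89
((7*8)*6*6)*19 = 38304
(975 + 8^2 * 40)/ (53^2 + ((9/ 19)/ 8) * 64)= 67165/ 53443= 1.26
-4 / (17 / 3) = -12 / 17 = -0.71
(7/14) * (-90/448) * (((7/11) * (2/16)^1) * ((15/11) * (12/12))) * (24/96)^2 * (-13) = 0.01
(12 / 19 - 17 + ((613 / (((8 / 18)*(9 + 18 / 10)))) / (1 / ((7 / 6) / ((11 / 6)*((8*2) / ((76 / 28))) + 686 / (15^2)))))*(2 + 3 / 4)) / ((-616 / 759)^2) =646782930747 / 32268787712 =20.04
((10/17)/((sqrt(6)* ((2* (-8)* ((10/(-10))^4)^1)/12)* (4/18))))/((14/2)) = -45* sqrt(6)/952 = -0.12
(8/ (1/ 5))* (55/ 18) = 1100/ 9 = 122.22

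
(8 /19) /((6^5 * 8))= 1 /147744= 0.00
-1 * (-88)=88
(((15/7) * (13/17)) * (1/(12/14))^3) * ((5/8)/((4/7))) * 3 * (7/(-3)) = -780325/39168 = -19.92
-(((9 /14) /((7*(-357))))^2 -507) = 68953137699 /136002244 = 507.00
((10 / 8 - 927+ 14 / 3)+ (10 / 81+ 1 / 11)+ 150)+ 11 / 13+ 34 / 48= -71287757 / 92664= -769.31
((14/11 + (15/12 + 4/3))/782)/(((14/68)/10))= 2545/10626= 0.24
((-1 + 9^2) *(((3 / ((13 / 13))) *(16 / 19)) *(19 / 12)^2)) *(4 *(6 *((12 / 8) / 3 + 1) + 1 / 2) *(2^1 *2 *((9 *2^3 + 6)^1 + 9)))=6700160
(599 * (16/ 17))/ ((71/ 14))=134176/ 1207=111.16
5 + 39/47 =274/47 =5.83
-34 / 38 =-0.89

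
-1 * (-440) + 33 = 473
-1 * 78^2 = -6084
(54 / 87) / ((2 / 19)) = 171 / 29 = 5.90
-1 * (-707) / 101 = 7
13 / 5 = 2.60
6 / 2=3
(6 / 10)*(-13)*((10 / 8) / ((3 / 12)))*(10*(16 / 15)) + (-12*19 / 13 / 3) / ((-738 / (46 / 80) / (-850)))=-4028249 / 9594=-419.87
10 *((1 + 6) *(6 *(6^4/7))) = 77760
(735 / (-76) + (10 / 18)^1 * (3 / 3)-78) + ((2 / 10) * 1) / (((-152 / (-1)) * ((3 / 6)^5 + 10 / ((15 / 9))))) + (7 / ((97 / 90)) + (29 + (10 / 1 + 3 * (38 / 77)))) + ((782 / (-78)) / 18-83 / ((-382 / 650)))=3691939128002639 / 36723481654860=100.53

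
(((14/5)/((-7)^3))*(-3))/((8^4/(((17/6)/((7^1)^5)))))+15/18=42165401651/50598481920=0.83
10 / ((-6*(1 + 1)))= -5 / 6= -0.83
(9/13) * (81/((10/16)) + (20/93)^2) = 5606552/62465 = 89.76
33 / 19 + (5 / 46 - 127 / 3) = -106159 / 2622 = -40.49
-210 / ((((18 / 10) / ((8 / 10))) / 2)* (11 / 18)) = -3360 / 11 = -305.45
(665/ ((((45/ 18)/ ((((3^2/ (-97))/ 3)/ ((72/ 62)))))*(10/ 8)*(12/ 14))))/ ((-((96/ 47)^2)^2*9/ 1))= 140832473341/ 3336657960960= 0.04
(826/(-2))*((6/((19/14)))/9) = -11564/57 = -202.88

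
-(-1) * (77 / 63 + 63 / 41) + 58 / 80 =51421 / 14760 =3.48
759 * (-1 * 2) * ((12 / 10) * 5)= -9108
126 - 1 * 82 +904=948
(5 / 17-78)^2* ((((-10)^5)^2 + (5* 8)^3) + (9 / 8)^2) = 1116833387829284321 / 18496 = 60382427975199.20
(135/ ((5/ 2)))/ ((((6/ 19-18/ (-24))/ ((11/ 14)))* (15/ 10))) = 1672/ 63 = 26.54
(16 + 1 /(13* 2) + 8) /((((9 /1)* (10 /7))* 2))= 875 /936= 0.93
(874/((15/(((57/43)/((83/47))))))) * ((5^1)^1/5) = 780482/17845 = 43.74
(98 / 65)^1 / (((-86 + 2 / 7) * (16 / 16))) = -343 / 19500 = -0.02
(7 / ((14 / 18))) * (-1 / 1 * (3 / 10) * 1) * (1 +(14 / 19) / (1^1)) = -891 / 190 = -4.69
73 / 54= 1.35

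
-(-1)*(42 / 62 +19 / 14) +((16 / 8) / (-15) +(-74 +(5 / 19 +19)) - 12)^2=157703717651 / 35251650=4473.65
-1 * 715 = -715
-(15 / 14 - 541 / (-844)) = -10117 / 5908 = -1.71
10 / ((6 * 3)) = 5 / 9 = 0.56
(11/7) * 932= 10252/7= 1464.57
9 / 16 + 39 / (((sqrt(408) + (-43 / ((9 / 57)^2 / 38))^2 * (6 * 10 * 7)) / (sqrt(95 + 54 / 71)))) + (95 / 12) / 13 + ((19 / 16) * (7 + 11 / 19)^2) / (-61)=-28431 * sqrt(49238358) / 84240597941545924829465661964 + 6411873241854990 * sqrt(482729) / 21060149485386481207366415491 + 38525 / 723216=0.05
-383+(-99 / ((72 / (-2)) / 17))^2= 28841 / 16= 1802.56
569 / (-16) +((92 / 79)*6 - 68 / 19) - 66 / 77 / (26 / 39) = -5621635 / 168112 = -33.44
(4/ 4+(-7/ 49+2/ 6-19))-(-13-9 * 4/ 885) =-29543/ 6195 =-4.77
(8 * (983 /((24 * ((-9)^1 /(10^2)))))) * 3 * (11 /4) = -270325 /9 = -30036.11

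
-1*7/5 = -1.40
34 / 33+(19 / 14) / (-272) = 128845 / 125664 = 1.03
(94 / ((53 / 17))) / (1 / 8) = 12784 / 53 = 241.21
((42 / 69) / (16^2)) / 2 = 7 / 5888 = 0.00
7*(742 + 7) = 5243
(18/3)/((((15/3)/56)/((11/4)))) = 924/5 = 184.80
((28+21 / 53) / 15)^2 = 90601 / 25281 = 3.58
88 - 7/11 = 961/11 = 87.36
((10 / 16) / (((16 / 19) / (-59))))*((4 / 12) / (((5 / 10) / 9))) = -16815 / 64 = -262.73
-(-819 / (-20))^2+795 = -352761 / 400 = -881.90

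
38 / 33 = 1.15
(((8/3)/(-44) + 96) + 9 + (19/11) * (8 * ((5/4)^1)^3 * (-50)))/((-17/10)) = 821365/1122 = 732.05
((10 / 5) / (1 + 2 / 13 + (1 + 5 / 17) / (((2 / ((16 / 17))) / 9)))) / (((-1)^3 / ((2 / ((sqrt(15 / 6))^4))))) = -0.10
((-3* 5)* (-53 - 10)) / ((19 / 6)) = 5670 / 19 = 298.42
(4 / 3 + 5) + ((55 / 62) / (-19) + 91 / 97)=2476643 / 342798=7.22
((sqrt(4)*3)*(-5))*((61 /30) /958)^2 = -3721 /27532920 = -0.00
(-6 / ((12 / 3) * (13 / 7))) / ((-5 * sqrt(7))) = 3 * sqrt(7) / 130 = 0.06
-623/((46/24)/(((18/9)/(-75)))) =4984/575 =8.67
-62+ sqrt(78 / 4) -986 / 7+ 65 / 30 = -196.27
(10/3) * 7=70/3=23.33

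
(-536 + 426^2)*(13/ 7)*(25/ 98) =29402750/ 343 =85722.30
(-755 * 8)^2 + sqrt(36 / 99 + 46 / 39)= 36481601.24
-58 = -58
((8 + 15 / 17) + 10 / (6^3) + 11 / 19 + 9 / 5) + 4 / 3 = 2204831 / 174420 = 12.64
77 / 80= 0.96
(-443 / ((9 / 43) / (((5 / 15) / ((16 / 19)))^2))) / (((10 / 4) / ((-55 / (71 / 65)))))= 4916832635 / 736128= 6679.32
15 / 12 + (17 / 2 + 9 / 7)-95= -2351 / 28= -83.96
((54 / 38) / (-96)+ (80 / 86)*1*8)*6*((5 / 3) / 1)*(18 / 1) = 8737785 / 6536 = 1336.87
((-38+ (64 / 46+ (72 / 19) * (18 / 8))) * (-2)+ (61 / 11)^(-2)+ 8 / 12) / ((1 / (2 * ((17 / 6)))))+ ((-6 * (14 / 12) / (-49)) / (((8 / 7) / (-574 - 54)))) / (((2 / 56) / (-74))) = 162974.23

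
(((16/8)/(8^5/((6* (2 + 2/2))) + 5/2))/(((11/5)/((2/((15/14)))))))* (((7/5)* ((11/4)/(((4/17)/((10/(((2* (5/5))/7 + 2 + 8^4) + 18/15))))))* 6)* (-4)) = -2099160/2354037433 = -0.00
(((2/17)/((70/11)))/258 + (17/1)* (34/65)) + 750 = 1514468399/1995630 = 758.89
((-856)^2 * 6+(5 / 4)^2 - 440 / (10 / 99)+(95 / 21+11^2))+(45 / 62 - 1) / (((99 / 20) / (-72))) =503239684561 / 114576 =4392191.07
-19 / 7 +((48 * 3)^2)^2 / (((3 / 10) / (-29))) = -290954280979 / 7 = -41564897282.71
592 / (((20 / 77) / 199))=2267804 / 5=453560.80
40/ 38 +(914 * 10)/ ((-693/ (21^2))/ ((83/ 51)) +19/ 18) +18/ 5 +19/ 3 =27244990471/ 268185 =101590.28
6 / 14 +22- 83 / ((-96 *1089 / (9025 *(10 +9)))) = 116040383 / 731808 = 158.57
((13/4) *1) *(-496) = -1612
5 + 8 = 13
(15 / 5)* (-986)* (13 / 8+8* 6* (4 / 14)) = -1270461 / 28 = -45373.61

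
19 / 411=0.05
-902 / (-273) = 902 / 273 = 3.30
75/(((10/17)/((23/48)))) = 1955/32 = 61.09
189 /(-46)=-189 /46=-4.11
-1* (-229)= 229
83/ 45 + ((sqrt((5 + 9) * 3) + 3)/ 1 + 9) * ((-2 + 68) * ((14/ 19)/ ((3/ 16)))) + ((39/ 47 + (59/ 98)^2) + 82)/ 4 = 4928 * sqrt(42)/ 19 + 4839744835789/ 1543746960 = 4815.96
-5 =-5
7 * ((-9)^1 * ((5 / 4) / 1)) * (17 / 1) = -5355 / 4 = -1338.75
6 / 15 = 2 / 5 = 0.40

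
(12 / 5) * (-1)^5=-12 / 5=-2.40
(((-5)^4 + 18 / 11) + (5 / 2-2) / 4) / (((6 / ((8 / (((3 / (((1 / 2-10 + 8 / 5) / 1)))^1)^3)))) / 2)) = -1812904403 / 59400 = -30520.28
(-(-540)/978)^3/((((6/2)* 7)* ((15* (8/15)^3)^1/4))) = 6834375/485043664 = 0.01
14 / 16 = 0.88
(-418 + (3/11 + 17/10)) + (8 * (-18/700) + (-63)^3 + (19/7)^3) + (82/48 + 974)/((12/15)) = -249223.60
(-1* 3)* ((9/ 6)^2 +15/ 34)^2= -100467/ 4624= -21.73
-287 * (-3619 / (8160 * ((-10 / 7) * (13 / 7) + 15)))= 4626727 / 448800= 10.31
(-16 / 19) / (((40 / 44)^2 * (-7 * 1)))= 484 / 3325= 0.15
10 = 10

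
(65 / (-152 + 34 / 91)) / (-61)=5915 / 841678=0.01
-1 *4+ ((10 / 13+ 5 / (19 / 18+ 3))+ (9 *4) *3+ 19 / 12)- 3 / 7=8542117 / 79716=107.16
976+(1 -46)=931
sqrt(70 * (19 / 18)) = sqrt(665) / 3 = 8.60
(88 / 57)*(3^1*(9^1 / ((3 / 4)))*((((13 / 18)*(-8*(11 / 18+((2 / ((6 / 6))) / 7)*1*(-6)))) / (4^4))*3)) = 19877 / 4788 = 4.15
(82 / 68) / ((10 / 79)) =9.53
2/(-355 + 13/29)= -29/5141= -0.01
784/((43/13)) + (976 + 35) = 53665/43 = 1248.02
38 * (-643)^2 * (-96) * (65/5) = -19607405376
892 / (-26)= -446 / 13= -34.31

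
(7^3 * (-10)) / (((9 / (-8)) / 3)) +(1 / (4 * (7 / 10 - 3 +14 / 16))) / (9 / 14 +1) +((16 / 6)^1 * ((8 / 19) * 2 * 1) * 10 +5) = 9174.02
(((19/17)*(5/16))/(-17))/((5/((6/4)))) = -57/9248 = -0.01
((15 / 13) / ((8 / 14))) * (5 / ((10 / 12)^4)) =6804 / 325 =20.94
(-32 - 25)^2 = 3249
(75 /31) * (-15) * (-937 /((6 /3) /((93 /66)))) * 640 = 168660000 /11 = 15332727.27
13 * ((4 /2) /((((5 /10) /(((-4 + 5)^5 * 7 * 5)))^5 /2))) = 87396400000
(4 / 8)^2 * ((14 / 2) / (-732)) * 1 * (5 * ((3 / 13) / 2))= -35 / 25376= -0.00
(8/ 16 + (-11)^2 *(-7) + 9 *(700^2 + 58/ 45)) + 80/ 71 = 3130508021/ 710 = 4409166.23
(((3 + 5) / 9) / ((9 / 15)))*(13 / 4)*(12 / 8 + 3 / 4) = 10.83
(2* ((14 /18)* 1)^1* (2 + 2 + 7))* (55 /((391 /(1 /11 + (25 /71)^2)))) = 1019480 /1971031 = 0.52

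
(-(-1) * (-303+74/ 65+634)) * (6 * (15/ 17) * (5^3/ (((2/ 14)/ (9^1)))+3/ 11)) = 33663814056/ 2431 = 13847722.77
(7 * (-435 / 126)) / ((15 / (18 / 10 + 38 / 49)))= -18299 / 4410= -4.15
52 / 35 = 1.49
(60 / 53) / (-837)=-0.00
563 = 563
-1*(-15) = 15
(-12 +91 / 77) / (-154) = 17 / 242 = 0.07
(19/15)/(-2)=-19/30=-0.63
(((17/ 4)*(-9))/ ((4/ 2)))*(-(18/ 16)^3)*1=111537/ 4096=27.23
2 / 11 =0.18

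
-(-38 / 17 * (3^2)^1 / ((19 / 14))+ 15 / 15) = 235 / 17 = 13.82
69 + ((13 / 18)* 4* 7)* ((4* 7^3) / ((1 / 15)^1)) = 1248727 / 3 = 416242.33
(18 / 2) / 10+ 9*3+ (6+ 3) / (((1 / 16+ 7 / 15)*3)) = 42633 / 1270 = 33.57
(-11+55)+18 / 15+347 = 1961 / 5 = 392.20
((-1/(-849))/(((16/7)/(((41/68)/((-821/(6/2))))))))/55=-287/13903405120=-0.00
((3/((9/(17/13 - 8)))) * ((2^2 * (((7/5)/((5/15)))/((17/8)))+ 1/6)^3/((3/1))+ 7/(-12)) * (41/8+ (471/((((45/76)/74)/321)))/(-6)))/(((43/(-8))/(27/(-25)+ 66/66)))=762221992173940426103/41710448812500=18274125.88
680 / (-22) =-340 / 11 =-30.91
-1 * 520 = -520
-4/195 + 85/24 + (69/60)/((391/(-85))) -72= -68.73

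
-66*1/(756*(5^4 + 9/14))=-11/78831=-0.00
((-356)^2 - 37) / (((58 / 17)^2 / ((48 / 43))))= 439392132 / 36163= 12150.32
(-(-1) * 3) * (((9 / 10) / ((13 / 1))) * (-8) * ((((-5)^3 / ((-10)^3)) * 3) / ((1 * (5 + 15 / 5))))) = -81 / 1040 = -0.08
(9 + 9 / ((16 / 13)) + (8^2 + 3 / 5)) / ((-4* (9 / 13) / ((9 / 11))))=-84149 / 3520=-23.91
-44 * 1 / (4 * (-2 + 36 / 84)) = 7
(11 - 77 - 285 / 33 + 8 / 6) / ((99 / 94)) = -69.60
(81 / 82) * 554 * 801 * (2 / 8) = 17972037 / 164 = 109585.59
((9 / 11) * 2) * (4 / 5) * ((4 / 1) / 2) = 144 / 55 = 2.62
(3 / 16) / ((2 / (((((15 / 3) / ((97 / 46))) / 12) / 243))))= 115 / 1508544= 0.00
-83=-83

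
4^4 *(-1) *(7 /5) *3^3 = -48384 /5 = -9676.80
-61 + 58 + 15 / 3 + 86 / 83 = 252 / 83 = 3.04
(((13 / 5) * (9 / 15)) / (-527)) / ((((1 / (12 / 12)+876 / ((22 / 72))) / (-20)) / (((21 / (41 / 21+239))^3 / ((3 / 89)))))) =99231401997 / 244758373986830000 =0.00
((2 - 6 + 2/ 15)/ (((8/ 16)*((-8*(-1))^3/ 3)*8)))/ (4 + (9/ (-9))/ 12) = -0.00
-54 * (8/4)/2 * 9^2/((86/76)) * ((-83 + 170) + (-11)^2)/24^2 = -60021/43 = -1395.84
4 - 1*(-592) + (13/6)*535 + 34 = 10735/6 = 1789.17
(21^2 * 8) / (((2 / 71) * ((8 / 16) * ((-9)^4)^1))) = 27832 / 729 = 38.18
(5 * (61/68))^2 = 93025/4624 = 20.12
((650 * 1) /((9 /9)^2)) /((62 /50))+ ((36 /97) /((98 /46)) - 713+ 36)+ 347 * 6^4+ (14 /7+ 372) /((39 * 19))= 449559.87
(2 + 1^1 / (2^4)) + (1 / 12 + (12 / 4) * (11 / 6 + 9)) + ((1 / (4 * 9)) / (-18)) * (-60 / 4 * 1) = 14977 / 432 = 34.67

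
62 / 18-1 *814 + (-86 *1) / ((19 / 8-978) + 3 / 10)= -810.47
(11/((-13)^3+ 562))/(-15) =11/24525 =0.00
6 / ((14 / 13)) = 39 / 7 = 5.57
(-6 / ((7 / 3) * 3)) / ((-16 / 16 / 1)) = 6 / 7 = 0.86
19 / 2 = 9.50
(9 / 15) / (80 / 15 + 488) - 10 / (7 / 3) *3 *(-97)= 64602063 / 51800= 1247.14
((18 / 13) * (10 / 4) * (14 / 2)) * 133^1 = 41895 / 13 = 3222.69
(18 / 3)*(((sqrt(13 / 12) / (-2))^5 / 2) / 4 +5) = 30-169*sqrt(39) / 36864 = 29.97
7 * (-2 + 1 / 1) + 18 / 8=-19 / 4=-4.75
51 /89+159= 14202 /89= 159.57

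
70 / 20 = 7 / 2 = 3.50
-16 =-16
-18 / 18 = -1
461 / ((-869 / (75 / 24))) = -11525 / 6952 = -1.66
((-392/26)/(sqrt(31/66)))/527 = -0.04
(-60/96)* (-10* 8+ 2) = 195/4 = 48.75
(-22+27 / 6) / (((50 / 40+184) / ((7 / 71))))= -490 / 52611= -0.01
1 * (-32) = -32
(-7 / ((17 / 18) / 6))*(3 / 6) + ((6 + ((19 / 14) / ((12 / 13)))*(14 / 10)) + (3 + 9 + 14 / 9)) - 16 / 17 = -9563 / 6120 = -1.56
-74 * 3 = -222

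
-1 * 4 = -4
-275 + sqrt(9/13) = -275 + 3 * sqrt(13)/13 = -274.17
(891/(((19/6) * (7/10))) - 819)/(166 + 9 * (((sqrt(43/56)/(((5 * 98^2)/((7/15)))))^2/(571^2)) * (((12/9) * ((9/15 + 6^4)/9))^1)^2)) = -21542205556806330375000/8574626611920273075457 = -2.51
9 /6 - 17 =-15.50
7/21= 1/3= 0.33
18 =18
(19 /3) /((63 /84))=8.44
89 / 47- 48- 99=-6820 / 47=-145.11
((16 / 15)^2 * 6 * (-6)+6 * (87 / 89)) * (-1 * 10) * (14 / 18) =1093204 / 4005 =272.96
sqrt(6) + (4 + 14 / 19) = sqrt(6) + 90 / 19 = 7.19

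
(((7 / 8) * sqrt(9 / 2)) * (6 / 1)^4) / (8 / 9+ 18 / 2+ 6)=15309 * sqrt(2) / 143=151.40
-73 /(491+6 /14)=-0.15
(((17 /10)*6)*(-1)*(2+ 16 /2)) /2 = -51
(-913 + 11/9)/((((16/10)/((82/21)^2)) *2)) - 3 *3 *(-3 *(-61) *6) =-112929031/7938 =-14226.38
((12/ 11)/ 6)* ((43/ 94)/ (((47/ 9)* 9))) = 43/ 24299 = 0.00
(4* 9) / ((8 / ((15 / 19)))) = 135 / 38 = 3.55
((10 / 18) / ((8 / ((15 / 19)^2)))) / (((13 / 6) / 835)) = 313125 / 18772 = 16.68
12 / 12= 1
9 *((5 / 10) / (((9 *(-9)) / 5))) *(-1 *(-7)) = -35 / 18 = -1.94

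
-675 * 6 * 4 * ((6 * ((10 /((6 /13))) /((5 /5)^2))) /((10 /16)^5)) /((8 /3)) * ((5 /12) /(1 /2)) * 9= -62108467.20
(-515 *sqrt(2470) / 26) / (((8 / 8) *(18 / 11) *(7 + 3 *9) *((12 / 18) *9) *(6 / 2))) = -5665 *sqrt(2470) / 286416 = -0.98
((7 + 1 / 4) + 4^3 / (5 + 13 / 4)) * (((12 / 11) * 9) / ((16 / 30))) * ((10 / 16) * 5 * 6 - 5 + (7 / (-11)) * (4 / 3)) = 151813935 / 42592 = 3564.38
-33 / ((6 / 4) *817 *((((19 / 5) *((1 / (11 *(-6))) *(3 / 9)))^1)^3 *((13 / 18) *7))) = 384238404000 / 509946073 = 753.49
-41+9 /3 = -38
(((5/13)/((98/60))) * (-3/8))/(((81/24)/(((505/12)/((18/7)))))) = -12625/29484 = -0.43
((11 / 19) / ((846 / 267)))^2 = 958441 / 28708164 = 0.03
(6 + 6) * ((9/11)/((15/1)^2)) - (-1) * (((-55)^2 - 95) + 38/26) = 10480131/3575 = 2931.51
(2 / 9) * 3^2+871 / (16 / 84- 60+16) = -16451 / 920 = -17.88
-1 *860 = -860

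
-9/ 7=-1.29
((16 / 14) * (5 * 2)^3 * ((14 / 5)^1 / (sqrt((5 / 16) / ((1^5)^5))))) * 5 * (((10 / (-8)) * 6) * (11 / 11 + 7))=-768000 * sqrt(5)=-1717300.21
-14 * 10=-140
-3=-3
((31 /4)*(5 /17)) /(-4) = -155 /272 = -0.57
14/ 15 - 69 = -1021/ 15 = -68.07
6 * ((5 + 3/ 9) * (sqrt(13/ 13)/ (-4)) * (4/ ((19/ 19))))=-32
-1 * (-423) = 423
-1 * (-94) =94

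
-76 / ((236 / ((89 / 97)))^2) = -150499 / 131010916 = -0.00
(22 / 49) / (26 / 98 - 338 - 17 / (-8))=-176 / 131559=-0.00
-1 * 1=-1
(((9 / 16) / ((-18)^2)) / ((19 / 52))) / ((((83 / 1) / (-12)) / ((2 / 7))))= -13 / 66234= -0.00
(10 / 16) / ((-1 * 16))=-5 / 128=-0.04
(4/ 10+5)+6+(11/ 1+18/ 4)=269/ 10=26.90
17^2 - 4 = 285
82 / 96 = 41 / 48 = 0.85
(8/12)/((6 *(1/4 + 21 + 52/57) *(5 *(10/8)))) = 304/378975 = 0.00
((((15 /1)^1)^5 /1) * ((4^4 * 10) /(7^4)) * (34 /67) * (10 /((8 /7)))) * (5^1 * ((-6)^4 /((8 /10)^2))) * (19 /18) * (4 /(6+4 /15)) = 26490037500000000 /1080107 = 24525382670.42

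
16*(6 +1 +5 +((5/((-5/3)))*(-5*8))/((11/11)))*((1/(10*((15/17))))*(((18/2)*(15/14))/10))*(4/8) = 20196/175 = 115.41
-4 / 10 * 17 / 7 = -34 / 35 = -0.97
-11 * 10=-110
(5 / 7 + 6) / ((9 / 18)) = 94 / 7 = 13.43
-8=-8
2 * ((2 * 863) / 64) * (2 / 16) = 863 / 128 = 6.74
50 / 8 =6.25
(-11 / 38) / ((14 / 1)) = -11 / 532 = -0.02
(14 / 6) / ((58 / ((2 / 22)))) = 7 / 1914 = 0.00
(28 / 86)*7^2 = 686 / 43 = 15.95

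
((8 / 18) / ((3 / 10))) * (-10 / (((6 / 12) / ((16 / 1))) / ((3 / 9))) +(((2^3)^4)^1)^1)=478720 / 81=5910.12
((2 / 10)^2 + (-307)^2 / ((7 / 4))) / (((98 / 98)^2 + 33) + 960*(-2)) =-9424907 / 330050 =-28.56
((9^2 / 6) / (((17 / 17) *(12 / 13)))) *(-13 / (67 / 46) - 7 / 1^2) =-124839 / 536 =-232.91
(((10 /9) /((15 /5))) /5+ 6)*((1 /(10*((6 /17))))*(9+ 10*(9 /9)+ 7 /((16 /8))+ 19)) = 57851 /810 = 71.42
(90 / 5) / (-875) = -18 / 875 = -0.02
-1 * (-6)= 6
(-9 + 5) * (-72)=288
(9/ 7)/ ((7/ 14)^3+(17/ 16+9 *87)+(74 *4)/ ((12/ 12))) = 48/ 40327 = 0.00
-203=-203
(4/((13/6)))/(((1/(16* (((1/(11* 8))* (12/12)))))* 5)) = 48/715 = 0.07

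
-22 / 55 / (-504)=1 / 1260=0.00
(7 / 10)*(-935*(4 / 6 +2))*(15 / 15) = -5236 / 3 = -1745.33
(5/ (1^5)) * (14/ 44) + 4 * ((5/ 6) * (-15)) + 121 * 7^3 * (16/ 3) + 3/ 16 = 221301.11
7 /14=0.50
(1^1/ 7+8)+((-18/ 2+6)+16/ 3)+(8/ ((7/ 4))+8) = 484/ 21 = 23.05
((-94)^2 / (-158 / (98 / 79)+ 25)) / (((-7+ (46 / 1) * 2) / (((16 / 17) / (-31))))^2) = -13854848 / 1258133199675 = -0.00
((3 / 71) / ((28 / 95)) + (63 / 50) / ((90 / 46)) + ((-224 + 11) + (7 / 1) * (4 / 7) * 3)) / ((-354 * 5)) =49752841 / 439845000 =0.11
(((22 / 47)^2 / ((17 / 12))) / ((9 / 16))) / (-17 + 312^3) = 30976 / 3421601525949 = 0.00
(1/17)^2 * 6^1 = 6/289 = 0.02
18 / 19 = 0.95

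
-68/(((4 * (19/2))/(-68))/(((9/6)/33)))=1156/209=5.53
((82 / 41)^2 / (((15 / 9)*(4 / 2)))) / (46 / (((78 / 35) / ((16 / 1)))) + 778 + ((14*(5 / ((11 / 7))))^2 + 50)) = 14157 / 37074280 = 0.00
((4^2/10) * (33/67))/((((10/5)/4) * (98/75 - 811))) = -0.00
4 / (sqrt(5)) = 4 * sqrt(5) / 5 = 1.79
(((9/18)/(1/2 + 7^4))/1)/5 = 0.00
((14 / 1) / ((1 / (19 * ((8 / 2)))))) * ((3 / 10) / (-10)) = -798 / 25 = -31.92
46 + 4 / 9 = 418 / 9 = 46.44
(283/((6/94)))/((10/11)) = 146311/30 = 4877.03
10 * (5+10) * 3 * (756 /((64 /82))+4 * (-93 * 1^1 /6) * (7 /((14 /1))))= 1687725 /4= 421931.25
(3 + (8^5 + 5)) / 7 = 32776 / 7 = 4682.29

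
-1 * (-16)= 16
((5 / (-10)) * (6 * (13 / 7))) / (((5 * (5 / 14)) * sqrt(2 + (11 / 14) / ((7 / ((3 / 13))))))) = -546 * sqrt(67106) / 64525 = -2.19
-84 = -84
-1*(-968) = 968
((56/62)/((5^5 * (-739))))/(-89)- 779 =-4963449621847/6371565625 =-779.00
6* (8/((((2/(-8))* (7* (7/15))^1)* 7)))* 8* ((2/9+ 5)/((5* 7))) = -10.02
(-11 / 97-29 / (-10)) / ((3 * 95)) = 901 / 92150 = 0.01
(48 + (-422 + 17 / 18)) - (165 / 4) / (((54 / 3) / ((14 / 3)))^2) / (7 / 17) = -369155 / 972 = -379.79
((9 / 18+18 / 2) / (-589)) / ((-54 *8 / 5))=5 / 26784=0.00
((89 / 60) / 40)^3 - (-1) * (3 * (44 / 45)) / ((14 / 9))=182481734783 / 96768000000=1.89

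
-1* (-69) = 69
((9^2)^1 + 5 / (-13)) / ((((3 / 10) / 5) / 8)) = 419200 / 39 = 10748.72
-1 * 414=-414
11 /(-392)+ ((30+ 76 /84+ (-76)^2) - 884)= 5789303 /1176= 4922.88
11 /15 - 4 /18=23 /45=0.51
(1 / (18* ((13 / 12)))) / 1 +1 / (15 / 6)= 88 / 195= 0.45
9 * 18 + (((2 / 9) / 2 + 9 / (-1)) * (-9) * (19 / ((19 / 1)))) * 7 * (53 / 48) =2341 / 3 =780.33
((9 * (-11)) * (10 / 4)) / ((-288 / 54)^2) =-4455 / 512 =-8.70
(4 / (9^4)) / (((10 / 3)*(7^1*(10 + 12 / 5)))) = 1 / 474579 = 0.00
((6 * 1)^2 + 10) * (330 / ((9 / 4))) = 20240 / 3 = 6746.67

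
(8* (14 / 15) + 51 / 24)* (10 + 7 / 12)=146177 / 1440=101.51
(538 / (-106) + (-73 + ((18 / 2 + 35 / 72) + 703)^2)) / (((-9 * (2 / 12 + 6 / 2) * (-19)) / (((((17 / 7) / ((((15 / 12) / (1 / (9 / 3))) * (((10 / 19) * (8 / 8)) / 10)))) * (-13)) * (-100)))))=154095212351405 / 10277442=14993537.53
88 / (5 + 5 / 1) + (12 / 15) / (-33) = 1448 / 165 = 8.78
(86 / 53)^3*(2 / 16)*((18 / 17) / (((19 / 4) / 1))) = 5724504 / 48087271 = 0.12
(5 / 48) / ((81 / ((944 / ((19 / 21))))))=1.34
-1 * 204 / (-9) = 22.67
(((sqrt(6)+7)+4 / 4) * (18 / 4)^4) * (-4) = -13122-6561 * sqrt(6) / 4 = -17139.78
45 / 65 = 9 / 13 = 0.69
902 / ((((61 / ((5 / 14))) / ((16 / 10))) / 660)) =2381280 / 427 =5576.77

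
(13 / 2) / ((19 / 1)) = 13 / 38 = 0.34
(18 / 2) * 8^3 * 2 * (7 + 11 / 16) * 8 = 566784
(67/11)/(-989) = -67/10879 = -0.01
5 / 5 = 1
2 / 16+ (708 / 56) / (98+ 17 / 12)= 0.25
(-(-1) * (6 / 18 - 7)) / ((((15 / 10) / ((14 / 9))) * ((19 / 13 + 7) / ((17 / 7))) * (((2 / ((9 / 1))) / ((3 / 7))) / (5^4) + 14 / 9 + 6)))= -552500 / 2103981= -0.26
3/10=0.30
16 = 16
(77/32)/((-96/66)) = -1.65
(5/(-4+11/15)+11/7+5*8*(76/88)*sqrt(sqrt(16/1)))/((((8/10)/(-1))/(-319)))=2701495/98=27566.28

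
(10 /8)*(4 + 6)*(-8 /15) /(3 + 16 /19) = -380 /219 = -1.74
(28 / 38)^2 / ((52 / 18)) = 0.19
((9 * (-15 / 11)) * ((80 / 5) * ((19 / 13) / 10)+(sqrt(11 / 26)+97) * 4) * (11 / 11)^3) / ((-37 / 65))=1350 * sqrt(286) / 407+3425220 / 407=8471.87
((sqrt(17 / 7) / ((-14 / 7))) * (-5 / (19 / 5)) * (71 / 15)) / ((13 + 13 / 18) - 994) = -213 * sqrt(119) / 469357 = -0.00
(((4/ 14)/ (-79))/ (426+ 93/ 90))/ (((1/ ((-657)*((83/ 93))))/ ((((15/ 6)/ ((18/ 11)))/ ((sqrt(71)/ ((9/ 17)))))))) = 14996025*sqrt(71)/ 265080100411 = 0.00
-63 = -63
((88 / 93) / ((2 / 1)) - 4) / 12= -82 / 279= -0.29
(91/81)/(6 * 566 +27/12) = 364/1101033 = 0.00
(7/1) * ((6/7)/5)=6/5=1.20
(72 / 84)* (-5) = -30 / 7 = -4.29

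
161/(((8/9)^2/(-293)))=-3821013/64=-59703.33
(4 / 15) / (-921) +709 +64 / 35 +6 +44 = 73575899 / 96705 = 760.83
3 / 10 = 0.30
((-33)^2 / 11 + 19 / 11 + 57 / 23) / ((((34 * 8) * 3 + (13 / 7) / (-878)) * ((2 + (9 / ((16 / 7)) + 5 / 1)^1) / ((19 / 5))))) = 6969339232 / 158603264875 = 0.04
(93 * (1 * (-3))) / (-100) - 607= -60421 / 100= -604.21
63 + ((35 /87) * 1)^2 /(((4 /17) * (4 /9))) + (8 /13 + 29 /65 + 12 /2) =62632249 /874640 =71.61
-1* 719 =-719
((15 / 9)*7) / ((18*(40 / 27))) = 7 / 16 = 0.44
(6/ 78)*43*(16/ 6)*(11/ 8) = 473/ 39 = 12.13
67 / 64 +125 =8067 / 64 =126.05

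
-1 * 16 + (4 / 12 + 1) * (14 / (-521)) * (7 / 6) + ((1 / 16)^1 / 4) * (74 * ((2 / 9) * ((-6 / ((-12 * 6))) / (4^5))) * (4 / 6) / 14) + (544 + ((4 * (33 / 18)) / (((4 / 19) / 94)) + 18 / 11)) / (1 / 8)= 6504520214854735 / 212957724672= 30543.72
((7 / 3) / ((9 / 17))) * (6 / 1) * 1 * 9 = 238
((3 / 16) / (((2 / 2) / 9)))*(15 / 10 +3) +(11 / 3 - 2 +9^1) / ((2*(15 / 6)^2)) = 20273 / 2400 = 8.45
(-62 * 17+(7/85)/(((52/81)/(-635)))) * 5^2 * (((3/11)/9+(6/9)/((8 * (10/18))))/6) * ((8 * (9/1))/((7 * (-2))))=5018725/1144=4387.00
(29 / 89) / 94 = 29 / 8366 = 0.00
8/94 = 4/47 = 0.09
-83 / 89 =-0.93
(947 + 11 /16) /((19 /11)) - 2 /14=548.52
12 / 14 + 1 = 13 / 7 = 1.86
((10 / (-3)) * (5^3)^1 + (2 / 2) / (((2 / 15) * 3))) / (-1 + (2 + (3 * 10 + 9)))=-497 / 48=-10.35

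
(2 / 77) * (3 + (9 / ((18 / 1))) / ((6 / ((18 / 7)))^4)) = 1317 / 16807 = 0.08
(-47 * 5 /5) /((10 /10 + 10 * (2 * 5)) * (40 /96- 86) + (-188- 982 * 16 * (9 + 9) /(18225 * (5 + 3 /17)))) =0.01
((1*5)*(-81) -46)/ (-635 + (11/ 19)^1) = 209/ 294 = 0.71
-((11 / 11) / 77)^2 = -1 / 5929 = -0.00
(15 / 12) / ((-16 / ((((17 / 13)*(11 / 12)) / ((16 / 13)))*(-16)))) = 935 / 768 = 1.22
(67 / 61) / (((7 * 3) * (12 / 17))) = 1139 / 15372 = 0.07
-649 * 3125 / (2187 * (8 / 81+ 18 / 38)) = -38534375 / 23787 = -1619.98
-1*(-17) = 17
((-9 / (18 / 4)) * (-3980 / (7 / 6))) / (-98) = -23880 / 343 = -69.62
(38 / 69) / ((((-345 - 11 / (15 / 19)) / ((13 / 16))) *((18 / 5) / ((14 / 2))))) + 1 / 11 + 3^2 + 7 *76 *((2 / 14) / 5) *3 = 53635701089 / 980749440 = 54.69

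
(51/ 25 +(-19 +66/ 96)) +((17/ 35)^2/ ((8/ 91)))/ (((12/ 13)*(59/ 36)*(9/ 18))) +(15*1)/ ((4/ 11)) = 188495/ 6608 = 28.53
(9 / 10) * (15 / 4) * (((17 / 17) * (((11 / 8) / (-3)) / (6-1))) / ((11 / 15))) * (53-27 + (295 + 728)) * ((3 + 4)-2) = -141615 / 64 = -2212.73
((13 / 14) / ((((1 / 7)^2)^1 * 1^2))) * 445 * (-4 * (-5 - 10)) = 1214850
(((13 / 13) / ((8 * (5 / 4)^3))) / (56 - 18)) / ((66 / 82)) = 164 / 78375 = 0.00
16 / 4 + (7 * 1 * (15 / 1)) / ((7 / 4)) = 64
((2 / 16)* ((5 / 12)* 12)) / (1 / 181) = 905 / 8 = 113.12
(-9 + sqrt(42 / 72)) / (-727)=9 / 727-sqrt(21) / 4362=0.01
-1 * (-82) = 82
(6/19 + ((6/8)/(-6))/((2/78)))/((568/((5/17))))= -3465/1467712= -0.00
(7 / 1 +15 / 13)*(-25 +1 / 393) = -1041344 / 5109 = -203.83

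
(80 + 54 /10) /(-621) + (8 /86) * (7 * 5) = 416339 /133515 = 3.12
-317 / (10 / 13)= -4121 / 10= -412.10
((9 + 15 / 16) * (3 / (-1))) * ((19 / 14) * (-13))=117819 / 224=525.98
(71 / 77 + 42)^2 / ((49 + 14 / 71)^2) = 0.76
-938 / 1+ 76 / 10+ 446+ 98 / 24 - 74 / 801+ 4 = -7632073 / 16020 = -476.41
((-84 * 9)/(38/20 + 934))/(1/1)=-0.81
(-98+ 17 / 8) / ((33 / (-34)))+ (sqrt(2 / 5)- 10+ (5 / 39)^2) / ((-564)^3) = 296503323364363 / 3001644195264- sqrt(10) / 897030720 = 98.78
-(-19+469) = -450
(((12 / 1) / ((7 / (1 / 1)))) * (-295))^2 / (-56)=-1566450 / 343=-4566.91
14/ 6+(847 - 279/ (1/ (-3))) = 1686.33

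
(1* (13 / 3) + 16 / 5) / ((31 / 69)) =2599 / 155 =16.77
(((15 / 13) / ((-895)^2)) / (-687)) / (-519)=1 / 247526817915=0.00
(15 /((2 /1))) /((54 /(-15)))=-25 /12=-2.08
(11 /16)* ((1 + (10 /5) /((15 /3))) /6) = 77 /480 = 0.16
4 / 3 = 1.33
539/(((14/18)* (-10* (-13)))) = 693/130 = 5.33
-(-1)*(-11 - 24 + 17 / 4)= -123 / 4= -30.75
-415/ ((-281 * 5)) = 83/ 281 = 0.30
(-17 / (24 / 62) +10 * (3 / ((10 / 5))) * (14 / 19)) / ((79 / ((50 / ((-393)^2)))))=-187325 / 1390967694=-0.00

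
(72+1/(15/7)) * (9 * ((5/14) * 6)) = 9783/7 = 1397.57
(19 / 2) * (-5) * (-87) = 8265 / 2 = 4132.50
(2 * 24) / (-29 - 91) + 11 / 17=0.25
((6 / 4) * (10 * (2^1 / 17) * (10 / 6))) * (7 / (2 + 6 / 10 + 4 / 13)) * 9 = 3250 / 51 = 63.73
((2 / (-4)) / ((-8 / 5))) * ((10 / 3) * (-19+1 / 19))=-375 / 19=-19.74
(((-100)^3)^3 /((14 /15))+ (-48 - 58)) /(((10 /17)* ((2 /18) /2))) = -1147500000000000113526 /35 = -32785714285714288957.89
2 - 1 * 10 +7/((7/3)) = -5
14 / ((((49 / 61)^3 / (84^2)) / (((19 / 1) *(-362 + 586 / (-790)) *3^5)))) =-6177866131846944 / 19355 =-319187090253.01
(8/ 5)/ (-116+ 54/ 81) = -12/ 865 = -0.01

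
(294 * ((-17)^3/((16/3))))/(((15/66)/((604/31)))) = -3598777413/155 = -23217918.79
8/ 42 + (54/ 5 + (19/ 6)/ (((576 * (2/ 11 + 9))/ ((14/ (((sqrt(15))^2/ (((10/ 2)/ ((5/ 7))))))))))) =201476999/ 18325440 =10.99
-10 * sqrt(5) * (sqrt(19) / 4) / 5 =-sqrt(95) / 2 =-4.87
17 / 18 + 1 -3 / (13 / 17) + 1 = -229 / 234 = -0.98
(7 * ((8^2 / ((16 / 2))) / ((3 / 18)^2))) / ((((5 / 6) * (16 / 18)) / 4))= 54432 / 5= 10886.40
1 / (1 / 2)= 2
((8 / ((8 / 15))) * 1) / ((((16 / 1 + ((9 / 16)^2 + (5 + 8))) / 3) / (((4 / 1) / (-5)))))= -9216 / 7505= -1.23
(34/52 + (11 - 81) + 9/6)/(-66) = 147/143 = 1.03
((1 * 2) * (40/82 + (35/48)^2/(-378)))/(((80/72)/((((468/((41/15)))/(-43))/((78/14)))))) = -17368015/27756672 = -0.63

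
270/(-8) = -135/4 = -33.75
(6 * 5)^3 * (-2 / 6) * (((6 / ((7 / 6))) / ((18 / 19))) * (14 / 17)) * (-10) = 6840000 / 17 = 402352.94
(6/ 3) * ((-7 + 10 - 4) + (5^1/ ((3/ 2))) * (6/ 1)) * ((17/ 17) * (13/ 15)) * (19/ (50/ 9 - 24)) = -14079/ 415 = -33.93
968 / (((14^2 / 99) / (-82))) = -1964556 / 49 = -40092.98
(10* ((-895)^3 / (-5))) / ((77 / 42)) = 8603008500 / 11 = 782091681.82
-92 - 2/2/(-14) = -1287/14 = -91.93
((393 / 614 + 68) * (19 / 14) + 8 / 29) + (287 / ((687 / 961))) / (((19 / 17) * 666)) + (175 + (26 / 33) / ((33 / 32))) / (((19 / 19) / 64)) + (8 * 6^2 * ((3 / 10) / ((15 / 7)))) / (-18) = 37171610391195195709 / 3277738899180900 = 11340.63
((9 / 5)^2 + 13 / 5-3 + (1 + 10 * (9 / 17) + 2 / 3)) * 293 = 3661328 / 1275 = 2871.63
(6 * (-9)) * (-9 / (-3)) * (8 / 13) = -1296 / 13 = -99.69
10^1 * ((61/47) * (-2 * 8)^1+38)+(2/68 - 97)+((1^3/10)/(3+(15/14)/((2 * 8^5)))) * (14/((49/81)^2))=27531970693377/359213948590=76.65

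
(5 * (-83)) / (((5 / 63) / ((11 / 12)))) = -19173 / 4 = -4793.25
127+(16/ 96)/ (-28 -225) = 192785/ 1518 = 127.00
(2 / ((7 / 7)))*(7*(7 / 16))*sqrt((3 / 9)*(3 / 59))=49*sqrt(59) / 472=0.80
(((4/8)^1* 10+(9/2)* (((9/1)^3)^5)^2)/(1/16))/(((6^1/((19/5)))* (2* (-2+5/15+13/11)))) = -79737768715681678810387828853171/40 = -1993444217892041970259696000000.00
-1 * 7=-7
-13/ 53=-0.25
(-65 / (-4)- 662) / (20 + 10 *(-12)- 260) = 287 / 160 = 1.79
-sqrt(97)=-9.85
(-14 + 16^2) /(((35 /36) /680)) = 1184832 /7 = 169261.71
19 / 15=1.27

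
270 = 270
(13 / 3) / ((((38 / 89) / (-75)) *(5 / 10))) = -1522.37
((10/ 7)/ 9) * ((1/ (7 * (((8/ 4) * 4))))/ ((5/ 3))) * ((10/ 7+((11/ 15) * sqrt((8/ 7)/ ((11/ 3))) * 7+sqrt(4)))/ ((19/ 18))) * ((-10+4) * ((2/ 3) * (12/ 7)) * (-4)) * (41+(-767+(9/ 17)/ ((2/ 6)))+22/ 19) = -201.18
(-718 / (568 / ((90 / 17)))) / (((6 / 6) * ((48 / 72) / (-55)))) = 2665575 / 4828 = 552.11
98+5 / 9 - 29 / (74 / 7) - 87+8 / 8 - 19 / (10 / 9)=-12134 / 1665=-7.29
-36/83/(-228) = 3/1577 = 0.00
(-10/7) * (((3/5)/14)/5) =-3/245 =-0.01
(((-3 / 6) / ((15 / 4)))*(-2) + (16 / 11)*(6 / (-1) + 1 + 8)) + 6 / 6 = 929 / 165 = 5.63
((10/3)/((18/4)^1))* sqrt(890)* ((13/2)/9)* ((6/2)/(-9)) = -130* sqrt(890)/729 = -5.32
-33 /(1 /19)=-627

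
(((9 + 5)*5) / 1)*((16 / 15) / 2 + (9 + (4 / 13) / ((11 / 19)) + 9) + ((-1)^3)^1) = 542486 / 429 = 1264.54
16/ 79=0.20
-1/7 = -0.14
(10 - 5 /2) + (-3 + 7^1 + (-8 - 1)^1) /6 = 20 /3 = 6.67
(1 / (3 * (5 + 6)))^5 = 1 / 39135393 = 0.00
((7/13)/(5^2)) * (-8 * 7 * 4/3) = -1568/975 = -1.61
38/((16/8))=19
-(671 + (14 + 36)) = -721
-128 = -128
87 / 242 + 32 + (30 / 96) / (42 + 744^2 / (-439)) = 33522553909 / 1035949728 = 32.36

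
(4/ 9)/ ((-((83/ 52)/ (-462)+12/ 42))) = -32032/ 20343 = -1.57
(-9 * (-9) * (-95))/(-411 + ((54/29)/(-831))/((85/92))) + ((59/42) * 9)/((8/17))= 45.59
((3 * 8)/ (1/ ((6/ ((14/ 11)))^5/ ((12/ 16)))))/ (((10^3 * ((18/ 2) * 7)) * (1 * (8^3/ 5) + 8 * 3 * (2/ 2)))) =4348377/ 464713550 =0.01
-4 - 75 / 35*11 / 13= -529 / 91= -5.81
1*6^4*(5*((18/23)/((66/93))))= 1807920/253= 7145.93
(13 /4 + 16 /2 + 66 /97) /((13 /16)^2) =296256 /16393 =18.07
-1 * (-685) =685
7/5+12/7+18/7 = 199/35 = 5.69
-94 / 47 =-2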